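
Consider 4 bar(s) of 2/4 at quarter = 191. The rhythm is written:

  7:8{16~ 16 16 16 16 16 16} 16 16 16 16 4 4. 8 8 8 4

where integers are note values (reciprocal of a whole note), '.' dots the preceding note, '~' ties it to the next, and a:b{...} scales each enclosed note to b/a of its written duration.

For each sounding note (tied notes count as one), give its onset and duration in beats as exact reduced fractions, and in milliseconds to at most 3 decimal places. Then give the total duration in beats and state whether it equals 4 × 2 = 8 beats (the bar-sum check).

1) 0.0ms=0b +179.506ms=4/7b
2) 179.506ms=4/7b +89.753ms=2/7b
3) 269.26ms=6/7b +89.753ms=2/7b
4) 359.013ms=8/7b +89.753ms=2/7b
5) 448.766ms=10/7b +89.753ms=2/7b
6) 538.519ms=12/7b +89.753ms=2/7b
7) 628.272ms=2b +78.534ms=1/4b
8) 706.806ms=9/4b +78.534ms=1/4b
9) 785.34ms=5/2b +78.534ms=1/4b
10) 863.874ms=11/4b +78.534ms=1/4b
11) 942.408ms=3b +314.136ms=1b
12) 1256.545ms=4b +471.204ms=3/2b
13) 1727.749ms=11/2b +157.068ms=1/2b
14) 1884.817ms=6b +157.068ms=1/2b
15) 2041.885ms=13/2b +157.068ms=1/2b
16) 2198.953ms=7b +314.136ms=1b
Σ=8b of 8 (191bpm 2/4) — PASS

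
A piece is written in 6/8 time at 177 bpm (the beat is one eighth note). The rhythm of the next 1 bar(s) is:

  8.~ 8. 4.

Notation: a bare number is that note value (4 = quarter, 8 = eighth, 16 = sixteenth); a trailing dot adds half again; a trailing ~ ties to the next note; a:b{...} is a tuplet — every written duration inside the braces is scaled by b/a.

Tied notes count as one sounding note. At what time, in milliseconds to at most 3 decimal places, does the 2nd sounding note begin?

note 2 onset = 3b = 1016.949ms

1. 0.0ms @ 0 + 1016.949ms (3)
2. 1016.949ms @ 3 + 1016.949ms (3)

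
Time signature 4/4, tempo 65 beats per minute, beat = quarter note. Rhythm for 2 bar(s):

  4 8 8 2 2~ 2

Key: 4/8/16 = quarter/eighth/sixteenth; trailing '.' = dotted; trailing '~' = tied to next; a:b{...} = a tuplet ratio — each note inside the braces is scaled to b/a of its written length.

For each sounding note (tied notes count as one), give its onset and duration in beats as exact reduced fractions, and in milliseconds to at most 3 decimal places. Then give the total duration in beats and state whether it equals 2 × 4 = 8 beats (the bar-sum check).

1) 0.0ms=0b +923.077ms=1b
2) 923.077ms=1b +461.538ms=1/2b
3) 1384.615ms=3/2b +461.538ms=1/2b
4) 1846.154ms=2b +1846.154ms=2b
5) 3692.308ms=4b +3692.308ms=4b
Σ=8b of 8 (65bpm 4/4) — PASS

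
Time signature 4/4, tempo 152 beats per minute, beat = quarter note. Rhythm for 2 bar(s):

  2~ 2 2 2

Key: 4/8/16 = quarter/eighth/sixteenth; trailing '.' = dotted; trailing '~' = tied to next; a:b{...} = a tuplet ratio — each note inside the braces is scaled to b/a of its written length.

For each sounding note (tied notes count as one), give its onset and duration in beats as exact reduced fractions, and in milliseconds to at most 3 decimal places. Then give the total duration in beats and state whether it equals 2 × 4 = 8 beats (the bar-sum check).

1) 0.0ms=0b +1578.947ms=4b
2) 1578.947ms=4b +789.474ms=2b
3) 2368.421ms=6b +789.474ms=2b
Σ=8b of 8 (152bpm 4/4) — PASS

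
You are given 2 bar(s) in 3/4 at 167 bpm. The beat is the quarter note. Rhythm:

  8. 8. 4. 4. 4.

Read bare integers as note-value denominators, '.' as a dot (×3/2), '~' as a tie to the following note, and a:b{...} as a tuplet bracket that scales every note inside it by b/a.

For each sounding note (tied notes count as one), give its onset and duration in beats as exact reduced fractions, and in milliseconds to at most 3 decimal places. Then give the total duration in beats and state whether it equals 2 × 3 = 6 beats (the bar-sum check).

1) 0.0ms=0b +269.461ms=3/4b
2) 269.461ms=3/4b +269.461ms=3/4b
3) 538.922ms=3/2b +538.922ms=3/2b
4) 1077.844ms=3b +538.922ms=3/2b
5) 1616.766ms=9/2b +538.922ms=3/2b
Σ=6b of 6 (167bpm 3/4) — PASS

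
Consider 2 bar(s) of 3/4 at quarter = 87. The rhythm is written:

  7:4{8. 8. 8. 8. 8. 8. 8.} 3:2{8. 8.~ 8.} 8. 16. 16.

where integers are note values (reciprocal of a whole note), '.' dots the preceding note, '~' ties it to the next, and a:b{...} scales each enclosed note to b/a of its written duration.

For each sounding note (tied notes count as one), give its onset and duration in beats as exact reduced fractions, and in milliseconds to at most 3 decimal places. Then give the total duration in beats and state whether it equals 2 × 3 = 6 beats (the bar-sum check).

1) 0.0ms=0b +295.567ms=3/7b
2) 295.567ms=3/7b +295.567ms=3/7b
3) 591.133ms=6/7b +295.567ms=3/7b
4) 886.7ms=9/7b +295.567ms=3/7b
5) 1182.266ms=12/7b +295.567ms=3/7b
6) 1477.833ms=15/7b +295.567ms=3/7b
7) 1773.399ms=18/7b +295.567ms=3/7b
8) 2068.966ms=3b +344.828ms=1/2b
9) 2413.793ms=7/2b +689.655ms=1b
10) 3103.448ms=9/2b +517.241ms=3/4b
11) 3620.69ms=21/4b +258.621ms=3/8b
12) 3879.31ms=45/8b +258.621ms=3/8b
Σ=6b of 6 (87bpm 3/4) — PASS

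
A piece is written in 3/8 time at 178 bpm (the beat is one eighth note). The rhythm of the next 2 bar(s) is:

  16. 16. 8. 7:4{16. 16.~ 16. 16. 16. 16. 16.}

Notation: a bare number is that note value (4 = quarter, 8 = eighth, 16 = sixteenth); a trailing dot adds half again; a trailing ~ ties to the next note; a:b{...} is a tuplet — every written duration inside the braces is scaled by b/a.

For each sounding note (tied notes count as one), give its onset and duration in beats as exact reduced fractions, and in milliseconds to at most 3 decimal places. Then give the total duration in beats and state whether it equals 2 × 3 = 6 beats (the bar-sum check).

1) 0.0ms=0b +252.809ms=3/4b
2) 252.809ms=3/4b +252.809ms=3/4b
3) 505.618ms=3/2b +505.618ms=3/2b
4) 1011.236ms=3b +144.462ms=3/7b
5) 1155.698ms=24/7b +288.925ms=6/7b
6) 1444.623ms=30/7b +144.462ms=3/7b
7) 1589.085ms=33/7b +144.462ms=3/7b
8) 1733.547ms=36/7b +144.462ms=3/7b
9) 1878.01ms=39/7b +144.462ms=3/7b
Σ=6b of 6 (178bpm 3/8) — PASS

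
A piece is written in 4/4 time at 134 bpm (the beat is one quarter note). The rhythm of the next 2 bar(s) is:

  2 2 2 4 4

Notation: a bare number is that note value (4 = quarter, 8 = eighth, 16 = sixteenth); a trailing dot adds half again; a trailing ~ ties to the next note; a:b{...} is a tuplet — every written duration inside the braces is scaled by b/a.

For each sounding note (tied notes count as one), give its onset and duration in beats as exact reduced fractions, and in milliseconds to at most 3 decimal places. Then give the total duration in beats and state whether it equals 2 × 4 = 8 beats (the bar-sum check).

1) 0.0ms=0b +895.522ms=2b
2) 895.522ms=2b +895.522ms=2b
3) 1791.045ms=4b +895.522ms=2b
4) 2686.567ms=6b +447.761ms=1b
5) 3134.328ms=7b +447.761ms=1b
Σ=8b of 8 (134bpm 4/4) — PASS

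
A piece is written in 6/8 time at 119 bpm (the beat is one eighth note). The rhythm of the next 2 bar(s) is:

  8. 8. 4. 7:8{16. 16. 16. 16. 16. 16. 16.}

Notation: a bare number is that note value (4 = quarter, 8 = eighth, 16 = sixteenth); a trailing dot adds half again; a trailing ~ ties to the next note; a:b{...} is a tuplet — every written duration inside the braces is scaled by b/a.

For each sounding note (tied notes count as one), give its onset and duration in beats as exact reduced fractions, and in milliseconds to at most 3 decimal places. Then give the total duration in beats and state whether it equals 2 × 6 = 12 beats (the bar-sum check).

1) 0.0ms=0b +756.303ms=3/2b
2) 756.303ms=3/2b +756.303ms=3/2b
3) 1512.605ms=3b +1512.605ms=3b
4) 3025.21ms=6b +432.173ms=6/7b
5) 3457.383ms=48/7b +432.173ms=6/7b
6) 3889.556ms=54/7b +432.173ms=6/7b
7) 4321.729ms=60/7b +432.173ms=6/7b
8) 4753.902ms=66/7b +432.173ms=6/7b
9) 5186.074ms=72/7b +432.173ms=6/7b
10) 5618.247ms=78/7b +432.173ms=6/7b
Σ=12b of 12 (119bpm 6/8) — PASS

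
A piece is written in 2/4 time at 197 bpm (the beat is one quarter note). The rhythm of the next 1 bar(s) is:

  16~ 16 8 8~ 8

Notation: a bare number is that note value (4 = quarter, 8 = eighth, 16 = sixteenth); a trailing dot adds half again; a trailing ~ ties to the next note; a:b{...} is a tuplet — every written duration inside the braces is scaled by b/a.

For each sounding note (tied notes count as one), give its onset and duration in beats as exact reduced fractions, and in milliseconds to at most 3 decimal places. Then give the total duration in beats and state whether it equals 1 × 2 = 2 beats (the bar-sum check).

1) 0.0ms=0b +152.284ms=1/2b
2) 152.284ms=1/2b +152.284ms=1/2b
3) 304.569ms=1b +304.569ms=1b
Σ=2b of 2 (197bpm 2/4) — PASS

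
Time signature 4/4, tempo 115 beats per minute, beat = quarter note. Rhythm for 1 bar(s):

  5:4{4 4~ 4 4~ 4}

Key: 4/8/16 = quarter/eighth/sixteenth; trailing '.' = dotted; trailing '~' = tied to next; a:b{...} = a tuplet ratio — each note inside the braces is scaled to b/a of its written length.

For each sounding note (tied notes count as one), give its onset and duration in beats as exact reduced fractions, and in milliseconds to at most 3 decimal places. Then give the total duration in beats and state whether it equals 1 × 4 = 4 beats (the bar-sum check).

1) 0.0ms=0b +417.391ms=4/5b
2) 417.391ms=4/5b +834.783ms=8/5b
3) 1252.174ms=12/5b +834.783ms=8/5b
Σ=4b of 4 (115bpm 4/4) — PASS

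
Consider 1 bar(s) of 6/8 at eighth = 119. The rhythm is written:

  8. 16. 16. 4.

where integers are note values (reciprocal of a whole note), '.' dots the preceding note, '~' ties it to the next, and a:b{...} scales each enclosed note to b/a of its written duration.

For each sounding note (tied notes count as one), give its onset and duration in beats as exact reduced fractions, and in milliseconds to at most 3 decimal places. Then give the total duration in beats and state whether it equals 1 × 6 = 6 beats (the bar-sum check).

1) 0.0ms=0b +756.303ms=3/2b
2) 756.303ms=3/2b +378.151ms=3/4b
3) 1134.454ms=9/4b +378.151ms=3/4b
4) 1512.605ms=3b +1512.605ms=3b
Σ=6b of 6 (119bpm 6/8) — PASS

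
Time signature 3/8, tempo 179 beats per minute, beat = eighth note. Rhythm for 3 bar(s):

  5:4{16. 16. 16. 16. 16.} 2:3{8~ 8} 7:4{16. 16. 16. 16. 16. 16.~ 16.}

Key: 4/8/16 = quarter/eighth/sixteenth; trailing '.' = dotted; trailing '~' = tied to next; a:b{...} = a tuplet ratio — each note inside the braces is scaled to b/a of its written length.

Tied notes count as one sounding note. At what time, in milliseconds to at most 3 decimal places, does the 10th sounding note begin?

note 10 onset = 51/7b = 2442.139ms

1. 0.0ms @ 0 + 201.117ms (3/5)
2. 201.117ms @ 3/5 + 201.117ms (3/5)
3. 402.235ms @ 6/5 + 201.117ms (3/5)
4. 603.352ms @ 9/5 + 201.117ms (3/5)
5. 804.469ms @ 12/5 + 201.117ms (3/5)
6. 1005.587ms @ 3 + 1005.587ms (3)
7. 2011.173ms @ 6 + 143.655ms (3/7)
8. 2154.828ms @ 45/7 + 143.655ms (3/7)
9. 2298.484ms @ 48/7 + 143.655ms (3/7)
10. 2442.139ms @ 51/7 + 143.655ms (3/7)
11. 2585.794ms @ 54/7 + 143.655ms (3/7)
12. 2729.449ms @ 57/7 + 287.31ms (6/7)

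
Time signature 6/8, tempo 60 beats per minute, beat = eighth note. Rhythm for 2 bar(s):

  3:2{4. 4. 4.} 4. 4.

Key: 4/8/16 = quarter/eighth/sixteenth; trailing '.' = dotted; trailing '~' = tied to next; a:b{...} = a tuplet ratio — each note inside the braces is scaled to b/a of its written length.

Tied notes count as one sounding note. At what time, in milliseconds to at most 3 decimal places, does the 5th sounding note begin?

1. 0.0ms @ 0 + 2000.0ms (2)
2. 2000.0ms @ 2 + 2000.0ms (2)
3. 4000.0ms @ 4 + 2000.0ms (2)
4. 6000.0ms @ 6 + 3000.0ms (3)
5. 9000.0ms @ 9 + 3000.0ms (3)

note 5 onset = 9b = 9000.0ms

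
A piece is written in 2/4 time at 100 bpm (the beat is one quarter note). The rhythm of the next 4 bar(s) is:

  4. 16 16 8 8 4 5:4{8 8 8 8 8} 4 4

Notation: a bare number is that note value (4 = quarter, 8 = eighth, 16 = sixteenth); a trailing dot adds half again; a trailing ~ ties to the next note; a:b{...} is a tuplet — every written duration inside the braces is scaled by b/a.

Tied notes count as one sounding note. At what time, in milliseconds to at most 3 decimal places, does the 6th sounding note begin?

1. 0.0ms @ 0 + 900.0ms (3/2)
2. 900.0ms @ 3/2 + 150.0ms (1/4)
3. 1050.0ms @ 7/4 + 150.0ms (1/4)
4. 1200.0ms @ 2 + 300.0ms (1/2)
5. 1500.0ms @ 5/2 + 300.0ms (1/2)
6. 1800.0ms @ 3 + 600.0ms (1)
7. 2400.0ms @ 4 + 240.0ms (2/5)
8. 2640.0ms @ 22/5 + 240.0ms (2/5)
9. 2880.0ms @ 24/5 + 240.0ms (2/5)
10. 3120.0ms @ 26/5 + 240.0ms (2/5)
11. 3360.0ms @ 28/5 + 240.0ms (2/5)
12. 3600.0ms @ 6 + 600.0ms (1)
13. 4200.0ms @ 7 + 600.0ms (1)

note 6 onset = 3b = 1800.0ms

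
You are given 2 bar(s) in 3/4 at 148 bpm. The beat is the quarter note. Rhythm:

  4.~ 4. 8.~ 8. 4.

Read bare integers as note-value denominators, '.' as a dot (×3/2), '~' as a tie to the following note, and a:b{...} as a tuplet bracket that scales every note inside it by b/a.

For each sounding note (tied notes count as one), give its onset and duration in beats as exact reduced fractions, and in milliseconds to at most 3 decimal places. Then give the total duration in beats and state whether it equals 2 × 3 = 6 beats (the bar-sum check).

1) 0.0ms=0b +1216.216ms=3b
2) 1216.216ms=3b +608.108ms=3/2b
3) 1824.324ms=9/2b +608.108ms=3/2b
Σ=6b of 6 (148bpm 3/4) — PASS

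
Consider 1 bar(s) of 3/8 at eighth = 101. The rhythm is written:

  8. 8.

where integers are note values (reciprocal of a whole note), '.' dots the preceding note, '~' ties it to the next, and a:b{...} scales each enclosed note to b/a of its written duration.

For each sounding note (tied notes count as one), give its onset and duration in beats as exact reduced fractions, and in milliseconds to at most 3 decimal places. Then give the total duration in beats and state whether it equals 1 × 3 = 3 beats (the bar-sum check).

1) 0.0ms=0b +891.089ms=3/2b
2) 891.089ms=3/2b +891.089ms=3/2b
Σ=3b of 3 (101bpm 3/8) — PASS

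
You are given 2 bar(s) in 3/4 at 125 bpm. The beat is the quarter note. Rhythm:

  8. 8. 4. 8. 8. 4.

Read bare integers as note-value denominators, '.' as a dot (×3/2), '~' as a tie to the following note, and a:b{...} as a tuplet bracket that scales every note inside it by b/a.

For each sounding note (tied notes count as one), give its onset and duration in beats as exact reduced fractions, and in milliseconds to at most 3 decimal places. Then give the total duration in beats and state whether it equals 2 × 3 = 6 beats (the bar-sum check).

1) 0.0ms=0b +360.0ms=3/4b
2) 360.0ms=3/4b +360.0ms=3/4b
3) 720.0ms=3/2b +720.0ms=3/2b
4) 1440.0ms=3b +360.0ms=3/4b
5) 1800.0ms=15/4b +360.0ms=3/4b
6) 2160.0ms=9/2b +720.0ms=3/2b
Σ=6b of 6 (125bpm 3/4) — PASS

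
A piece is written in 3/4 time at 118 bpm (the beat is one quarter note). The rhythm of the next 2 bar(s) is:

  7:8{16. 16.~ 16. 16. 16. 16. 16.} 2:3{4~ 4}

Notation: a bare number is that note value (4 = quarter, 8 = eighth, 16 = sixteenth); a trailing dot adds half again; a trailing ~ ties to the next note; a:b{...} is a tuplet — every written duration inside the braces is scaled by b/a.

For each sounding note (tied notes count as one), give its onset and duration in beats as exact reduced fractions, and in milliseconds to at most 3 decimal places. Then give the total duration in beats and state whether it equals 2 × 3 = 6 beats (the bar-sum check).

1) 0.0ms=0b +217.918ms=3/7b
2) 217.918ms=3/7b +435.835ms=6/7b
3) 653.753ms=9/7b +217.918ms=3/7b
4) 871.671ms=12/7b +217.918ms=3/7b
5) 1089.588ms=15/7b +217.918ms=3/7b
6) 1307.506ms=18/7b +217.918ms=3/7b
7) 1525.424ms=3b +1525.424ms=3b
Σ=6b of 6 (118bpm 3/4) — PASS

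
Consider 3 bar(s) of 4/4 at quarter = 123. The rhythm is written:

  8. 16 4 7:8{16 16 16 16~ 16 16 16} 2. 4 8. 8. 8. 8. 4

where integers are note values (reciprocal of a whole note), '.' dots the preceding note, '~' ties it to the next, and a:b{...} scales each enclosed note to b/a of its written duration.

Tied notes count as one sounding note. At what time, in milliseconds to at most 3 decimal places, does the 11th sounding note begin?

note 11 onset = 7b = 3414.634ms

1. 0.0ms @ 0 + 365.854ms (3/4)
2. 365.854ms @ 3/4 + 121.951ms (1/4)
3. 487.805ms @ 1 + 487.805ms (1)
4. 975.61ms @ 2 + 139.373ms (2/7)
5. 1114.983ms @ 16/7 + 139.373ms (2/7)
6. 1254.355ms @ 18/7 + 139.373ms (2/7)
7. 1393.728ms @ 20/7 + 278.746ms (4/7)
8. 1672.474ms @ 24/7 + 139.373ms (2/7)
9. 1811.847ms @ 26/7 + 139.373ms (2/7)
10. 1951.22ms @ 4 + 1463.415ms (3)
11. 3414.634ms @ 7 + 487.805ms (1)
12. 3902.439ms @ 8 + 365.854ms (3/4)
13. 4268.293ms @ 35/4 + 365.854ms (3/4)
14. 4634.146ms @ 19/2 + 365.854ms (3/4)
15. 5000.0ms @ 41/4 + 365.854ms (3/4)
16. 5365.854ms @ 11 + 487.805ms (1)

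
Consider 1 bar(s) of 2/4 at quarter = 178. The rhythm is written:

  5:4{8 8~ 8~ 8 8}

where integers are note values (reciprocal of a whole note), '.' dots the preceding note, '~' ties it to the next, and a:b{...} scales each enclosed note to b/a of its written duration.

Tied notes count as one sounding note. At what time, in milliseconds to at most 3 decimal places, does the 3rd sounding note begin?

note 3 onset = 8/5b = 539.326ms

1. 0.0ms @ 0 + 134.831ms (2/5)
2. 134.831ms @ 2/5 + 404.494ms (6/5)
3. 539.326ms @ 8/5 + 134.831ms (2/5)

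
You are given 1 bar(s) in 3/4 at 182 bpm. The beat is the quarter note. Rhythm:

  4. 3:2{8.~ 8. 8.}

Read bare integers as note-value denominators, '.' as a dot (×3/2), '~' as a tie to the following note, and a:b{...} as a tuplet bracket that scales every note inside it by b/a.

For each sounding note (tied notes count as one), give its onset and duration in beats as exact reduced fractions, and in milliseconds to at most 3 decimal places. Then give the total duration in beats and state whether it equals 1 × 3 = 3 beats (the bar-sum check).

1) 0.0ms=0b +494.505ms=3/2b
2) 494.505ms=3/2b +329.67ms=1b
3) 824.176ms=5/2b +164.835ms=1/2b
Σ=3b of 3 (182bpm 3/4) — PASS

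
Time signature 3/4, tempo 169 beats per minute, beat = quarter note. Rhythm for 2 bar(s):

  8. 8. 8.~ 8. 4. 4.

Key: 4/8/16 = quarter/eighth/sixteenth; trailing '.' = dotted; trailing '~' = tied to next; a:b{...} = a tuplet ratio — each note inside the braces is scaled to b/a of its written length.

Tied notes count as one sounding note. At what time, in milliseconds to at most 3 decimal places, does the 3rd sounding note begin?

1. 0.0ms @ 0 + 266.272ms (3/4)
2. 266.272ms @ 3/4 + 266.272ms (3/4)
3. 532.544ms @ 3/2 + 532.544ms (3/2)
4. 1065.089ms @ 3 + 532.544ms (3/2)
5. 1597.633ms @ 9/2 + 532.544ms (3/2)

note 3 onset = 3/2b = 532.544ms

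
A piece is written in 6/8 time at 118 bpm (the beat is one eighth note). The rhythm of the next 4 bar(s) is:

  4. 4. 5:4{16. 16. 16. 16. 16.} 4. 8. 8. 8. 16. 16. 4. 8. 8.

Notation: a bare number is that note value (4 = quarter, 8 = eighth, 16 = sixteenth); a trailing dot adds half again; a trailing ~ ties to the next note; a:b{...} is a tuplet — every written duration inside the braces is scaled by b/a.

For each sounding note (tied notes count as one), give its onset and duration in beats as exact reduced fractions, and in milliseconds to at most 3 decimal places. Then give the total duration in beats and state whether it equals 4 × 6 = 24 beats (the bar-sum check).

1) 0.0ms=0b +1525.424ms=3b
2) 1525.424ms=3b +1525.424ms=3b
3) 3050.847ms=6b +305.085ms=3/5b
4) 3355.932ms=33/5b +305.085ms=3/5b
5) 3661.017ms=36/5b +305.085ms=3/5b
6) 3966.102ms=39/5b +305.085ms=3/5b
7) 4271.186ms=42/5b +305.085ms=3/5b
8) 4576.271ms=9b +1525.424ms=3b
9) 6101.695ms=12b +762.712ms=3/2b
10) 6864.407ms=27/2b +762.712ms=3/2b
11) 7627.119ms=15b +762.712ms=3/2b
12) 8389.831ms=33/2b +381.356ms=3/4b
13) 8771.186ms=69/4b +381.356ms=3/4b
14) 9152.542ms=18b +1525.424ms=3b
15) 10677.966ms=21b +762.712ms=3/2b
16) 11440.678ms=45/2b +762.712ms=3/2b
Σ=24b of 24 (118bpm 6/8) — PASS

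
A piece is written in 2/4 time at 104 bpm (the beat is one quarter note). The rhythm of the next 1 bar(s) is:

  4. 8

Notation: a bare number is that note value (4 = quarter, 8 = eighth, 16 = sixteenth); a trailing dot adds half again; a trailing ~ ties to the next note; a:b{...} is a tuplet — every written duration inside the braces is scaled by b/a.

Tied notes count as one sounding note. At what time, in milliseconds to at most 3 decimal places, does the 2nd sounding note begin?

note 2 onset = 3/2b = 865.385ms

1. 0.0ms @ 0 + 865.385ms (3/2)
2. 865.385ms @ 3/2 + 288.462ms (1/2)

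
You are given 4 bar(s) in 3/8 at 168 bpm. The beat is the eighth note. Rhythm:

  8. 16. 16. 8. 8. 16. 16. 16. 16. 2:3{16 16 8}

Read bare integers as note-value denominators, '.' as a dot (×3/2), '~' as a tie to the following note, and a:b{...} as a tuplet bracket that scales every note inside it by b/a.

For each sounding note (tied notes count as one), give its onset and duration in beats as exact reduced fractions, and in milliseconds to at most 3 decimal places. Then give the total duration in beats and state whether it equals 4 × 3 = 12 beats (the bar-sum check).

1) 0.0ms=0b +535.714ms=3/2b
2) 535.714ms=3/2b +267.857ms=3/4b
3) 803.571ms=9/4b +267.857ms=3/4b
4) 1071.429ms=3b +535.714ms=3/2b
5) 1607.143ms=9/2b +535.714ms=3/2b
6) 2142.857ms=6b +267.857ms=3/4b
7) 2410.714ms=27/4b +267.857ms=3/4b
8) 2678.571ms=15/2b +267.857ms=3/4b
9) 2946.429ms=33/4b +267.857ms=3/4b
10) 3214.286ms=9b +267.857ms=3/4b
11) 3482.143ms=39/4b +267.857ms=3/4b
12) 3750.0ms=21/2b +535.714ms=3/2b
Σ=12b of 12 (168bpm 3/8) — PASS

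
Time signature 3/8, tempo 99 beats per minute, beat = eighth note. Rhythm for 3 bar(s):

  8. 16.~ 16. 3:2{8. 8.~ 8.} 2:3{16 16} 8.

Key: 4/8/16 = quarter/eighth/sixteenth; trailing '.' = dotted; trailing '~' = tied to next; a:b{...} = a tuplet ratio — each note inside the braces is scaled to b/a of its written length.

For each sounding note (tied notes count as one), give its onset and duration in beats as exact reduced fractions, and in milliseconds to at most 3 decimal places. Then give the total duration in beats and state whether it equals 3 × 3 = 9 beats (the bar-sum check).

1) 0.0ms=0b +909.091ms=3/2b
2) 909.091ms=3/2b +909.091ms=3/2b
3) 1818.182ms=3b +606.061ms=1b
4) 2424.242ms=4b +1212.121ms=2b
5) 3636.364ms=6b +454.545ms=3/4b
6) 4090.909ms=27/4b +454.545ms=3/4b
7) 4545.455ms=15/2b +909.091ms=3/2b
Σ=9b of 9 (99bpm 3/8) — PASS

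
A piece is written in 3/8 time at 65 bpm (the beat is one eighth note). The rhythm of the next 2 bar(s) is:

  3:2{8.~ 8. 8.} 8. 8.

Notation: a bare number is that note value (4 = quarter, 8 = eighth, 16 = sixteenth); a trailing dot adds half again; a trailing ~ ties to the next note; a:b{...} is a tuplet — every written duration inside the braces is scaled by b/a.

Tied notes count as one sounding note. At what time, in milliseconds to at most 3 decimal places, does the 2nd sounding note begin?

note 2 onset = 2b = 1846.154ms

1. 0.0ms @ 0 + 1846.154ms (2)
2. 1846.154ms @ 2 + 923.077ms (1)
3. 2769.231ms @ 3 + 1384.615ms (3/2)
4. 4153.846ms @ 9/2 + 1384.615ms (3/2)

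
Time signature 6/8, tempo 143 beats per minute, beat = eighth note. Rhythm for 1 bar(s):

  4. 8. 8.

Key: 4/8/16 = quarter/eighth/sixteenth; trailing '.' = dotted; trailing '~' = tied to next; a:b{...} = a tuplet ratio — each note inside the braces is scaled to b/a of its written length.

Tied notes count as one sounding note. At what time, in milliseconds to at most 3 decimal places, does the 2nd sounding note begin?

1. 0.0ms @ 0 + 1258.741ms (3)
2. 1258.741ms @ 3 + 629.371ms (3/2)
3. 1888.112ms @ 9/2 + 629.371ms (3/2)

note 2 onset = 3b = 1258.741ms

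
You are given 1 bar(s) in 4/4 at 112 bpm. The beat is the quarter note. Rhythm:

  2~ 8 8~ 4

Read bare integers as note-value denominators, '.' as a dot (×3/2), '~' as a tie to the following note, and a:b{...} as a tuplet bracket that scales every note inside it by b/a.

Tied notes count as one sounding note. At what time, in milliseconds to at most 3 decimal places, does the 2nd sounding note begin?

note 2 onset = 5/2b = 1339.286ms

1. 0.0ms @ 0 + 1339.286ms (5/2)
2. 1339.286ms @ 5/2 + 803.571ms (3/2)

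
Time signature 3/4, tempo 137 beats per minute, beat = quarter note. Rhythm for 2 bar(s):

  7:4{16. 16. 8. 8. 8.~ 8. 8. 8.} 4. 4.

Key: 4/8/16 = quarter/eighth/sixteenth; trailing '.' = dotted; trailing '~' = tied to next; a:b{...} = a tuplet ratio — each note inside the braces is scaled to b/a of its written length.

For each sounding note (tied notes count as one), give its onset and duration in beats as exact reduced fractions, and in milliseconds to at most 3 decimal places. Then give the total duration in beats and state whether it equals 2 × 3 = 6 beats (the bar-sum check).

1) 0.0ms=0b +93.848ms=3/14b
2) 93.848ms=3/14b +93.848ms=3/14b
3) 187.696ms=3/7b +187.696ms=3/7b
4) 375.391ms=6/7b +187.696ms=3/7b
5) 563.087ms=9/7b +375.391ms=6/7b
6) 938.478ms=15/7b +187.696ms=3/7b
7) 1126.173ms=18/7b +187.696ms=3/7b
8) 1313.869ms=3b +656.934ms=3/2b
9) 1970.803ms=9/2b +656.934ms=3/2b
Σ=6b of 6 (137bpm 3/4) — PASS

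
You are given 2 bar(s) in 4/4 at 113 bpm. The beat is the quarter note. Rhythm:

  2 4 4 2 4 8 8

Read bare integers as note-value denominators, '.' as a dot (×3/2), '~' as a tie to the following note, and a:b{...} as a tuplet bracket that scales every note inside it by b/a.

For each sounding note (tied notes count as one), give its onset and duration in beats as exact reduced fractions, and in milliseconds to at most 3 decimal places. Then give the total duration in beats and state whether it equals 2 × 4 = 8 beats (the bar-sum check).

1) 0.0ms=0b +1061.947ms=2b
2) 1061.947ms=2b +530.973ms=1b
3) 1592.92ms=3b +530.973ms=1b
4) 2123.894ms=4b +1061.947ms=2b
5) 3185.841ms=6b +530.973ms=1b
6) 3716.814ms=7b +265.487ms=1/2b
7) 3982.301ms=15/2b +265.487ms=1/2b
Σ=8b of 8 (113bpm 4/4) — PASS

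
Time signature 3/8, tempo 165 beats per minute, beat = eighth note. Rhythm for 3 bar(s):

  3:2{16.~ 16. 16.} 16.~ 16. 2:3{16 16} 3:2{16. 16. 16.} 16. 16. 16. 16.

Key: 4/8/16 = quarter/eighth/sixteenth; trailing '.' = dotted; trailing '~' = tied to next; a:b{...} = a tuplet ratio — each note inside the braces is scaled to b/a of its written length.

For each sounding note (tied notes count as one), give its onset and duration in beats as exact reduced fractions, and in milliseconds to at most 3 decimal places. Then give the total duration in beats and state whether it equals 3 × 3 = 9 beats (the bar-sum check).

1) 0.0ms=0b +363.636ms=1b
2) 363.636ms=1b +181.818ms=1/2b
3) 545.455ms=3/2b +545.455ms=3/2b
4) 1090.909ms=3b +272.727ms=3/4b
5) 1363.636ms=15/4b +272.727ms=3/4b
6) 1636.364ms=9/2b +181.818ms=1/2b
7) 1818.182ms=5b +181.818ms=1/2b
8) 2000.0ms=11/2b +181.818ms=1/2b
9) 2181.818ms=6b +272.727ms=3/4b
10) 2454.545ms=27/4b +272.727ms=3/4b
11) 2727.273ms=15/2b +272.727ms=3/4b
12) 3000.0ms=33/4b +272.727ms=3/4b
Σ=9b of 9 (165bpm 3/8) — PASS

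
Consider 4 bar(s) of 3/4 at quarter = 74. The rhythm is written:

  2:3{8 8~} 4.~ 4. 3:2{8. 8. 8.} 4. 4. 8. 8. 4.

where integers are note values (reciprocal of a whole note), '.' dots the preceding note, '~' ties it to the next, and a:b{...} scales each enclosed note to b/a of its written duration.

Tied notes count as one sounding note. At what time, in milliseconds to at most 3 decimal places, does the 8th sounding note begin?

note 8 onset = 9b = 7297.297ms

1. 0.0ms @ 0 + 608.108ms (3/4)
2. 608.108ms @ 3/4 + 3040.541ms (15/4)
3. 3648.649ms @ 9/2 + 405.405ms (1/2)
4. 4054.054ms @ 5 + 405.405ms (1/2)
5. 4459.459ms @ 11/2 + 405.405ms (1/2)
6. 4864.865ms @ 6 + 1216.216ms (3/2)
7. 6081.081ms @ 15/2 + 1216.216ms (3/2)
8. 7297.297ms @ 9 + 608.108ms (3/4)
9. 7905.405ms @ 39/4 + 608.108ms (3/4)
10. 8513.514ms @ 21/2 + 1216.216ms (3/2)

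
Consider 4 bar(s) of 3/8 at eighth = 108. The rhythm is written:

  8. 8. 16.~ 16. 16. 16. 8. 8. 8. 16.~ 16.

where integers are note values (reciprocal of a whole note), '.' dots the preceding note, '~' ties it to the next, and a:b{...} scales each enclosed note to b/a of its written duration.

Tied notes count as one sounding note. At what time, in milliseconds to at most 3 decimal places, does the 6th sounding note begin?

1. 0.0ms @ 0 + 833.333ms (3/2)
2. 833.333ms @ 3/2 + 833.333ms (3/2)
3. 1666.667ms @ 3 + 833.333ms (3/2)
4. 2500.0ms @ 9/2 + 416.667ms (3/4)
5. 2916.667ms @ 21/4 + 416.667ms (3/4)
6. 3333.333ms @ 6 + 833.333ms (3/2)
7. 4166.667ms @ 15/2 + 833.333ms (3/2)
8. 5000.0ms @ 9 + 833.333ms (3/2)
9. 5833.333ms @ 21/2 + 833.333ms (3/2)

note 6 onset = 6b = 3333.333ms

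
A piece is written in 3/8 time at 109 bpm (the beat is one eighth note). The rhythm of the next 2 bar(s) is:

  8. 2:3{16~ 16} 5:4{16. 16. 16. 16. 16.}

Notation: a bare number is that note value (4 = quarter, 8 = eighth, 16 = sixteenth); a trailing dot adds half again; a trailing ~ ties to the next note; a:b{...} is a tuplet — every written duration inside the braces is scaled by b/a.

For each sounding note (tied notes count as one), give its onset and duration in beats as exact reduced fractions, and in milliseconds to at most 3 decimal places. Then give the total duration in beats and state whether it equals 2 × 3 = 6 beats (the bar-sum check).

1) 0.0ms=0b +825.688ms=3/2b
2) 825.688ms=3/2b +825.688ms=3/2b
3) 1651.376ms=3b +330.275ms=3/5b
4) 1981.651ms=18/5b +330.275ms=3/5b
5) 2311.927ms=21/5b +330.275ms=3/5b
6) 2642.202ms=24/5b +330.275ms=3/5b
7) 2972.477ms=27/5b +330.275ms=3/5b
Σ=6b of 6 (109bpm 3/8) — PASS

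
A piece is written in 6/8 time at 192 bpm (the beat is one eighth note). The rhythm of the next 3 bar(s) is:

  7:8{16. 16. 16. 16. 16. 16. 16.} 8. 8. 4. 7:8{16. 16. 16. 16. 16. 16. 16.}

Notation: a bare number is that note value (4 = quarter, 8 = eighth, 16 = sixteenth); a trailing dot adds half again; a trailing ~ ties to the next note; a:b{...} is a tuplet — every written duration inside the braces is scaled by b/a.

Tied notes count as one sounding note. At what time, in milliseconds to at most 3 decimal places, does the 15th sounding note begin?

1. 0.0ms @ 0 + 267.857ms (6/7)
2. 267.857ms @ 6/7 + 267.857ms (6/7)
3. 535.714ms @ 12/7 + 267.857ms (6/7)
4. 803.571ms @ 18/7 + 267.857ms (6/7)
5. 1071.429ms @ 24/7 + 267.857ms (6/7)
6. 1339.286ms @ 30/7 + 267.857ms (6/7)
7. 1607.143ms @ 36/7 + 267.857ms (6/7)
8. 1875.0ms @ 6 + 468.75ms (3/2)
9. 2343.75ms @ 15/2 + 468.75ms (3/2)
10. 2812.5ms @ 9 + 937.5ms (3)
11. 3750.0ms @ 12 + 267.857ms (6/7)
12. 4017.857ms @ 90/7 + 267.857ms (6/7)
13. 4285.714ms @ 96/7 + 267.857ms (6/7)
14. 4553.571ms @ 102/7 + 267.857ms (6/7)
15. 4821.429ms @ 108/7 + 267.857ms (6/7)
16. 5089.286ms @ 114/7 + 267.857ms (6/7)
17. 5357.143ms @ 120/7 + 267.857ms (6/7)

note 15 onset = 108/7b = 4821.429ms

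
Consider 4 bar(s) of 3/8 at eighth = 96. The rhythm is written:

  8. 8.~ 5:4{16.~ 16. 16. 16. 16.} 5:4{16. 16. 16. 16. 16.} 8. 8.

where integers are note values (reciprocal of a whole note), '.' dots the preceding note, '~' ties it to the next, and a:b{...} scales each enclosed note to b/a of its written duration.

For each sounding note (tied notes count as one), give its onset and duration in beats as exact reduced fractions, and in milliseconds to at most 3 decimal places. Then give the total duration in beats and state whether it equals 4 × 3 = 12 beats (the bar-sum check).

1) 0.0ms=0b +937.5ms=3/2b
2) 937.5ms=3/2b +1687.5ms=27/10b
3) 2625.0ms=21/5b +375.0ms=3/5b
4) 3000.0ms=24/5b +375.0ms=3/5b
5) 3375.0ms=27/5b +375.0ms=3/5b
6) 3750.0ms=6b +375.0ms=3/5b
7) 4125.0ms=33/5b +375.0ms=3/5b
8) 4500.0ms=36/5b +375.0ms=3/5b
9) 4875.0ms=39/5b +375.0ms=3/5b
10) 5250.0ms=42/5b +375.0ms=3/5b
11) 5625.0ms=9b +937.5ms=3/2b
12) 6562.5ms=21/2b +937.5ms=3/2b
Σ=12b of 12 (96bpm 3/8) — PASS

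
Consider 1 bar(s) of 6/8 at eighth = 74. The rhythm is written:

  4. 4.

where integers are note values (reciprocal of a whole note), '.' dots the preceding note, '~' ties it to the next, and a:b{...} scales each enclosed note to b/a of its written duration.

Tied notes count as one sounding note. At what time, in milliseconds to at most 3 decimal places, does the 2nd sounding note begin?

note 2 onset = 3b = 2432.432ms

1. 0.0ms @ 0 + 2432.432ms (3)
2. 2432.432ms @ 3 + 2432.432ms (3)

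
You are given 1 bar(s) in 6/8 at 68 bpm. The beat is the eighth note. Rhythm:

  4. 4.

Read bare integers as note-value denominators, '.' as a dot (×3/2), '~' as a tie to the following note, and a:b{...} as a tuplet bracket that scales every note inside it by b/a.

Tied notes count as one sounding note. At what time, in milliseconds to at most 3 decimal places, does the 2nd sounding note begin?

1. 0.0ms @ 0 + 2647.059ms (3)
2. 2647.059ms @ 3 + 2647.059ms (3)

note 2 onset = 3b = 2647.059ms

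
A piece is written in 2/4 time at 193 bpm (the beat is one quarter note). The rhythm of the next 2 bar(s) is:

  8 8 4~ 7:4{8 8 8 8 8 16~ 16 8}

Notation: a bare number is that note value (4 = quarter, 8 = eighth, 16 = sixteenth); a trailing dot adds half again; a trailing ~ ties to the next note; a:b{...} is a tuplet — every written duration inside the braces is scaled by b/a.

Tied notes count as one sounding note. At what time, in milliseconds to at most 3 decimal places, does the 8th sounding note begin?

note 8 onset = 24/7b = 1065.877ms

1. 0.0ms @ 0 + 155.44ms (1/2)
2. 155.44ms @ 1/2 + 155.44ms (1/2)
3. 310.881ms @ 1 + 399.704ms (9/7)
4. 710.585ms @ 16/7 + 88.823ms (2/7)
5. 799.408ms @ 18/7 + 88.823ms (2/7)
6. 888.231ms @ 20/7 + 88.823ms (2/7)
7. 977.054ms @ 22/7 + 88.823ms (2/7)
8. 1065.877ms @ 24/7 + 88.823ms (2/7)
9. 1154.7ms @ 26/7 + 88.823ms (2/7)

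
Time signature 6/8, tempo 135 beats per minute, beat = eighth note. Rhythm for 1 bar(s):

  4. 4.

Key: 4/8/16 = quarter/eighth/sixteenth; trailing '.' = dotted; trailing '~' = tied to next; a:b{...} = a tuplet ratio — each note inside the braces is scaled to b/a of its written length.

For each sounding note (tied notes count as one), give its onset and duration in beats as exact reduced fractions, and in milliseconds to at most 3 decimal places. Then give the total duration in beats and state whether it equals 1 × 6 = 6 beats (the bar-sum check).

1) 0.0ms=0b +1333.333ms=3b
2) 1333.333ms=3b +1333.333ms=3b
Σ=6b of 6 (135bpm 6/8) — PASS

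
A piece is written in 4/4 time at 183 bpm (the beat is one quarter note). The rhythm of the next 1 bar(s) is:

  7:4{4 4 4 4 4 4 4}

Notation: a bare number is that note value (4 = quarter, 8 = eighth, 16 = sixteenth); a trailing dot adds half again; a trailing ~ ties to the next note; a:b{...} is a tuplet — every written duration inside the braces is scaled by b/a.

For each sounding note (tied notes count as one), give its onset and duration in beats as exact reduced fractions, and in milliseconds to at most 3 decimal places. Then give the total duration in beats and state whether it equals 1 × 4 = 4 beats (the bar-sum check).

1) 0.0ms=0b +187.354ms=4/7b
2) 187.354ms=4/7b +187.354ms=4/7b
3) 374.707ms=8/7b +187.354ms=4/7b
4) 562.061ms=12/7b +187.354ms=4/7b
5) 749.415ms=16/7b +187.354ms=4/7b
6) 936.768ms=20/7b +187.354ms=4/7b
7) 1124.122ms=24/7b +187.354ms=4/7b
Σ=4b of 4 (183bpm 4/4) — PASS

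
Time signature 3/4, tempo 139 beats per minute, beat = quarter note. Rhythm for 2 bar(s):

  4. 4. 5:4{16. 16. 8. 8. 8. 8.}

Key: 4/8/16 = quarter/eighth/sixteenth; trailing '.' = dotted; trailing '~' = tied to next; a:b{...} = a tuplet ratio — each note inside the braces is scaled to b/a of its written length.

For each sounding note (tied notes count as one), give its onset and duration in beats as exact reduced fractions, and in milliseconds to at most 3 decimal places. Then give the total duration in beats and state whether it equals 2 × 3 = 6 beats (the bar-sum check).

1) 0.0ms=0b +647.482ms=3/2b
2) 647.482ms=3/2b +647.482ms=3/2b
3) 1294.964ms=3b +129.496ms=3/10b
4) 1424.46ms=33/10b +129.496ms=3/10b
5) 1553.957ms=18/5b +258.993ms=3/5b
6) 1812.95ms=21/5b +258.993ms=3/5b
7) 2071.942ms=24/5b +258.993ms=3/5b
8) 2330.935ms=27/5b +258.993ms=3/5b
Σ=6b of 6 (139bpm 3/4) — PASS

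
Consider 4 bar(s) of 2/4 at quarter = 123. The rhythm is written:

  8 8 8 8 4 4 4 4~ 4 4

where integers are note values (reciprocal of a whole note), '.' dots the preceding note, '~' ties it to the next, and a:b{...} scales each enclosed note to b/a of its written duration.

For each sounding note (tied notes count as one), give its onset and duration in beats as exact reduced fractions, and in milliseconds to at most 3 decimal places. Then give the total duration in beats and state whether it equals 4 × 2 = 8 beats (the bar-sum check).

1) 0.0ms=0b +243.902ms=1/2b
2) 243.902ms=1/2b +243.902ms=1/2b
3) 487.805ms=1b +243.902ms=1/2b
4) 731.707ms=3/2b +243.902ms=1/2b
5) 975.61ms=2b +487.805ms=1b
6) 1463.415ms=3b +487.805ms=1b
7) 1951.22ms=4b +487.805ms=1b
8) 2439.024ms=5b +975.61ms=2b
9) 3414.634ms=7b +487.805ms=1b
Σ=8b of 8 (123bpm 2/4) — PASS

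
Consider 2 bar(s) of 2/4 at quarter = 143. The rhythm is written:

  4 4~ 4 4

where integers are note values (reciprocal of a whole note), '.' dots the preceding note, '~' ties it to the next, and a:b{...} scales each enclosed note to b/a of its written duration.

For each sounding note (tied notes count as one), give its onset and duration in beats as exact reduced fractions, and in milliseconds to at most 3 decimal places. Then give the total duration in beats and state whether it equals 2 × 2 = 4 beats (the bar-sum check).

1) 0.0ms=0b +419.58ms=1b
2) 419.58ms=1b +839.161ms=2b
3) 1258.741ms=3b +419.58ms=1b
Σ=4b of 4 (143bpm 2/4) — PASS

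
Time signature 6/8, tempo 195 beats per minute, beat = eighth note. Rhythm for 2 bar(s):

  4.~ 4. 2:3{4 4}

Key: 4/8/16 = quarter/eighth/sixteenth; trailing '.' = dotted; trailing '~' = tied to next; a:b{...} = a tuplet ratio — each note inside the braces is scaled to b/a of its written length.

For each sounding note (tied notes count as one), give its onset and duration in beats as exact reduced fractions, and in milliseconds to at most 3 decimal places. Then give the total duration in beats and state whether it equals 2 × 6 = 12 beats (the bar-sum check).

1) 0.0ms=0b +1846.154ms=6b
2) 1846.154ms=6b +923.077ms=3b
3) 2769.231ms=9b +923.077ms=3b
Σ=12b of 12 (195bpm 6/8) — PASS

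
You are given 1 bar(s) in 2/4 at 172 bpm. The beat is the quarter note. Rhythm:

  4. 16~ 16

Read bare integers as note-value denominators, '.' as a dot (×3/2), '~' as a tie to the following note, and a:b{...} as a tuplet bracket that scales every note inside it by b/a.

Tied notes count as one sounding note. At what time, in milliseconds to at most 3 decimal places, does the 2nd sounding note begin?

1. 0.0ms @ 0 + 523.256ms (3/2)
2. 523.256ms @ 3/2 + 174.419ms (1/2)

note 2 onset = 3/2b = 523.256ms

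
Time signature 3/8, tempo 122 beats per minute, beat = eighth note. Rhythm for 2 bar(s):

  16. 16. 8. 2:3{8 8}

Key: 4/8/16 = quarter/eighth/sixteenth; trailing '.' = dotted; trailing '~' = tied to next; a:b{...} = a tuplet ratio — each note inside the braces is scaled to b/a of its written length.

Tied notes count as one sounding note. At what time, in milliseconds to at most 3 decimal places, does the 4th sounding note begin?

1. 0.0ms @ 0 + 368.852ms (3/4)
2. 368.852ms @ 3/4 + 368.852ms (3/4)
3. 737.705ms @ 3/2 + 737.705ms (3/2)
4. 1475.41ms @ 3 + 737.705ms (3/2)
5. 2213.115ms @ 9/2 + 737.705ms (3/2)

note 4 onset = 3b = 1475.41ms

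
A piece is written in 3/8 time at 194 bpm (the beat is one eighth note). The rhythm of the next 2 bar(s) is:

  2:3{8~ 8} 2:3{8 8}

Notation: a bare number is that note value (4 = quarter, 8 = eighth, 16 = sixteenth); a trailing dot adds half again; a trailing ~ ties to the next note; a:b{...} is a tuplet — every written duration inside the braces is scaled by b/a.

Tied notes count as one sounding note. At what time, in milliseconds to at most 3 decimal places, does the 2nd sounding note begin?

note 2 onset = 3b = 927.835ms

1. 0.0ms @ 0 + 927.835ms (3)
2. 927.835ms @ 3 + 463.918ms (3/2)
3. 1391.753ms @ 9/2 + 463.918ms (3/2)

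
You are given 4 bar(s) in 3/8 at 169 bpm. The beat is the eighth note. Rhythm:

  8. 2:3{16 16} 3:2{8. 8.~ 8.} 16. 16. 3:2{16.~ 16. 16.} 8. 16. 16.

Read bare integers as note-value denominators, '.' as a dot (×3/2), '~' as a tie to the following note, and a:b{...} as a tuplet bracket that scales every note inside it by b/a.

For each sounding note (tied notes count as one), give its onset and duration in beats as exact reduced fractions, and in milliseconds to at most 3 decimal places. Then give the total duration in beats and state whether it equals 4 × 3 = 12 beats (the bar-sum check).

1) 0.0ms=0b +532.544ms=3/2b
2) 532.544ms=3/2b +266.272ms=3/4b
3) 798.817ms=9/4b +266.272ms=3/4b
4) 1065.089ms=3b +355.03ms=1b
5) 1420.118ms=4b +710.059ms=2b
6) 2130.178ms=6b +266.272ms=3/4b
7) 2396.45ms=27/4b +266.272ms=3/4b
8) 2662.722ms=15/2b +355.03ms=1b
9) 3017.751ms=17/2b +177.515ms=1/2b
10) 3195.266ms=9b +532.544ms=3/2b
11) 3727.811ms=21/2b +266.272ms=3/4b
12) 3994.083ms=45/4b +266.272ms=3/4b
Σ=12b of 12 (169bpm 3/8) — PASS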